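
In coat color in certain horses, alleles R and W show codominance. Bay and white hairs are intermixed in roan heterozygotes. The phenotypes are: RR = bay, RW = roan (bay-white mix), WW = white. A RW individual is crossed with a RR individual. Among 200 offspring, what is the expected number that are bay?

Punnett square for RW × RR:
Offspring genotypes: 2 RR, 2 RW
Phenotype counts: 2 bay, 2 roan (bay-white mix)
bay: 2 out of 4 → fraction 1/2
Expected count = 1/2 × 200 = 100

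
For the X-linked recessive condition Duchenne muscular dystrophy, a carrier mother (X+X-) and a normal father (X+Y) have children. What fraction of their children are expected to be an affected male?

Cross: X+X- × X+Y
Offspring: 1 X+X+, 1 X+Y, 1 X+X-, 1 X-Y
Probability of an affected male: 1/4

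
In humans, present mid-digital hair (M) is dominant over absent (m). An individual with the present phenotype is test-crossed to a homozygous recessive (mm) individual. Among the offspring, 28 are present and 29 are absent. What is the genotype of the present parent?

Test cross: ? × mm
Offspring: 28 present, 29 absent — approximately 1:1.
A 1:1 ratio in a test cross indicates the unknown parent is heterozygous (Mm).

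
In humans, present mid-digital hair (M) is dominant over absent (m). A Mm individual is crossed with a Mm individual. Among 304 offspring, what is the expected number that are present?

Punnett square for Mm × Mm:
Offspring genotypes: 1 MM, 2 Mm, 1 mm
present: 3, absent: 1
present: 3 out of 4 → fraction 3/4
Expected count = 3/4 × 304 = 228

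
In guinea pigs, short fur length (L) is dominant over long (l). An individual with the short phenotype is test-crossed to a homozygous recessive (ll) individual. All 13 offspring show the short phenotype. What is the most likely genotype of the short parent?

Test cross: ? × ll
All offspring are short.
If the unknown parent were heterozygous (Ll), about half of 13 offspring would be long; none are. The unknown parent is most likely homozygous dominant (LL).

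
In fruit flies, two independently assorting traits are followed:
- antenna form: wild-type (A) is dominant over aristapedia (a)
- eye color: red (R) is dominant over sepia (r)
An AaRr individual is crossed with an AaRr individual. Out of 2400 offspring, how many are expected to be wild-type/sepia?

Dihybrid cross AaRr × AaRr — consider each gene separately:
antenna form: Aa × Aa → 1 AA, 2 Aa, 1 aa → 3 A_ : 1 aa (out of 4)
eye color: Rr × Rr → 1 RR, 2 Rr, 1 rr → 3 R_ : 1 rr (out of 4)
Combine (counts out of 4 × 4 = 16): wild-type/red (A_R_) = 3×3 = 9; wild-type/sepia (A_rr) = 3×1 = 3; aristapedia/red (aaR_) = 1×3 = 3; aristapedia/sepia (aarr) = 1×1 = 1
Phenotype counts (out of 16): 9 wild-type/red, 3 wild-type/sepia, 3 aristapedia/red, 1 aristapedia/sepia
wild-type/sepia: 3 out of 16 → fraction 3/16
Expected count = 3/16 × 2400 = 450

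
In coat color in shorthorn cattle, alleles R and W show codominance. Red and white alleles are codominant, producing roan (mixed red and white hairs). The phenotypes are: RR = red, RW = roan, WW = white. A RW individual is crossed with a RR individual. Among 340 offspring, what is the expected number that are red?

Punnett square for RW × RR:
Offspring genotypes: 2 RR, 2 RW
Phenotype counts: 2 red, 2 roan
red: 2 out of 4 → fraction 1/2
Expected count = 1/2 × 340 = 170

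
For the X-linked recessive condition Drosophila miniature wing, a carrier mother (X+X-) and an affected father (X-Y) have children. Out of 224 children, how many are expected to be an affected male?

Cross: X+X- × X-Y
Offspring: 1 X+X-, 1 X+Y, 1 X-X-, 1 X-Y
Probability of an affected male: 1/4
Expected count = 1/4 × 224 = 56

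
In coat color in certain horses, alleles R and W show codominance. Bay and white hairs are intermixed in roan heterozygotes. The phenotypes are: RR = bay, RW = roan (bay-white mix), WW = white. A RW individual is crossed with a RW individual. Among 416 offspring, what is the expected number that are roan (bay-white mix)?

Punnett square for RW × RW:
Offspring genotypes: 1 RR, 2 RW, 1 WW
Phenotype counts: 1 bay, 2 roan (bay-white mix), 1 white
roan (bay-white mix): 2 out of 4 → fraction 1/2
Expected count = 1/2 × 416 = 208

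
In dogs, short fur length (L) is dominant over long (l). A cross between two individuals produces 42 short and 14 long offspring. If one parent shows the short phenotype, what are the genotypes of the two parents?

Observed offspring: 42 short, 14 long
The observed ratio simplifies to 3:1. Long (ll) offspring appear, so each parent must contribute one l allele. The parent stated to show short carries L, so it is Ll. The other parent is then either Ll or ll: Ll × ll would give a 1:1 split, whereas Ll × Ll gives 3:1 — matching the data. So both parents are heterozygous (Ll × Ll).
Parent genotypes: Ll × Ll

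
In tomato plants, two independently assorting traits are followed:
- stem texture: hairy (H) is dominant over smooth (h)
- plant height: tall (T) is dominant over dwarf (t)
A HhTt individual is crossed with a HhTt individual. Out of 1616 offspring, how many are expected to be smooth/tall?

Dihybrid cross HhTt × HhTt — consider each gene separately:
stem texture: Hh × Hh → 1 HH, 2 Hh, 1 hh → 3 H_ : 1 hh (out of 4)
plant height: Tt × Tt → 1 TT, 2 Tt, 1 tt → 3 T_ : 1 tt (out of 4)
Combine (counts out of 4 × 4 = 16): hairy/tall (H_T_) = 3×3 = 9; hairy/dwarf (H_tt) = 3×1 = 3; smooth/tall (hhT_) = 1×3 = 3; smooth/dwarf (hhtt) = 1×1 = 1
Phenotype counts (out of 16): 9 hairy/tall, 3 hairy/dwarf, 3 smooth/tall, 1 smooth/dwarf
smooth/tall: 3 out of 16 → fraction 3/16
Expected count = 3/16 × 1616 = 303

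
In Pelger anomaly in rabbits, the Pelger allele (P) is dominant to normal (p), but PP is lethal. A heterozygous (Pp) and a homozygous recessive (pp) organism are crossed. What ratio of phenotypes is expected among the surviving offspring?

Cross: Pp × pp
Punnett square offspring (before lethality): 2 Pp, 2 pp
No PP offspring are produced in this cross.
Ratio: 1 Pelger : 1 normal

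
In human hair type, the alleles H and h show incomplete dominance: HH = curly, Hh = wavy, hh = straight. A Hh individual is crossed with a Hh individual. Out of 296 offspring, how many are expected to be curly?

Punnett square for Hh × Hh:
Offspring genotypes: 1 HH, 2 Hh, 1 hh
Phenotype counts: 1 curly, 2 wavy, 1 straight
curly: 1 out of 4 → fraction 1/4
Expected count = 1/4 × 296 = 74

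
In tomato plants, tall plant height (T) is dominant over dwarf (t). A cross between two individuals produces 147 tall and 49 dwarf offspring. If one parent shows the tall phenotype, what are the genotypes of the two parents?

Observed offspring: 147 tall, 49 dwarf
The observed ratio simplifies to 3:1. Dwarf (tt) offspring appear, so each parent must contribute one t allele. The parent stated to show tall carries T, so it is Tt. The other parent is then either Tt or tt: Tt × tt would give a 1:1 split, whereas Tt × Tt gives 3:1 — matching the data. So both parents are heterozygous (Tt × Tt).
Parent genotypes: Tt × Tt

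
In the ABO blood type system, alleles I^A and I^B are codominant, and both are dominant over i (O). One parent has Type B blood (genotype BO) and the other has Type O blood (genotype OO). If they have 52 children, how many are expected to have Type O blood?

Cross: BO × OO
Possible offspring genotypes: 2 BO, 2 OO
Blood type counts: 2 Type B, 2 Type O
Probability of Type O: 2/4 = 1/2
Expected count = 1/2 × 52 = 26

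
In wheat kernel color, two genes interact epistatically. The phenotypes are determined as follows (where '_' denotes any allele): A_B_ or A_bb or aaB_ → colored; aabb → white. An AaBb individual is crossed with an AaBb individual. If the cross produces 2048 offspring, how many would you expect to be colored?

Cross: AaBb × AaBb — consider each gene separately:
A gene: Aa × Aa → 1 AA, 2 Aa, 1 aa → 3 A_ : 1 aa (out of 4)
B gene: Bb × Bb → 1 BB, 2 Bb, 1 bb → 3 B_ : 1 bb (out of 4)
Genotype classes (out of 4 × 4 = 16): A_B_ = 3×3 = 9; A_bb = 3×1 = 3; aaB_ = 1×3 = 3; aabb = 1×1 = 1
Apply the phenotype rules: A_B_ (9) + A_bb (3) + aaB_ (3) → colored; aabb (1) → white
Phenotype counts (out of 16): 15 colored, 1 white
colored: 15 out of 16 → fraction 15/16
Expected count = 15/16 × 2048 = 1920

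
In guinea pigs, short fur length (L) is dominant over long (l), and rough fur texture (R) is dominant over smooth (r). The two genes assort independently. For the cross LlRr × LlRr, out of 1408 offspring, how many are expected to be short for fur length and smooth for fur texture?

Dihybrid cross LlRr × LlRr — consider each gene separately:
fur length: Ll × Ll → 1 LL, 2 Ll, 1 ll → 3 L_ : 1 ll (out of 4)
fur texture: Rr × Rr → 1 RR, 2 Rr, 1 rr → 3 R_ : 1 rr (out of 4)
Looking for: short (L_) and smooth (rr)
P(short) = 3/4, P(smooth) = 1/4
P(both) = 3/4 × 1/4 = 3/16
Expected count = 3/16 × 1408 = 264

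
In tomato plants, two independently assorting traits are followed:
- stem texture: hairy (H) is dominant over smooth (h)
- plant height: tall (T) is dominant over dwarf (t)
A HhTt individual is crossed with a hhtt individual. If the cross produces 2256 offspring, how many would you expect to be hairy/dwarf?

Dihybrid cross HhTt × hhtt — consider each gene separately:
stem texture: Hh × hh → 2 Hh, 2 hh → 2 H_ : 2 hh (out of 4)
plant height: Tt × tt → 2 Tt, 2 tt → 2 T_ : 2 tt (out of 4)
Combine (counts out of 4 × 4 = 16): hairy/tall (H_T_) = 2×2 = 4; hairy/dwarf (H_tt) = 2×2 = 4; smooth/tall (hhT_) = 2×2 = 4; smooth/dwarf (hhtt) = 2×2 = 4
Phenotype counts (out of 16): 4 hairy/tall, 4 hairy/dwarf, 4 smooth/tall, 4 smooth/dwarf
hairy/dwarf: 4 out of 16 → fraction 1/4
Expected count = 1/4 × 2256 = 564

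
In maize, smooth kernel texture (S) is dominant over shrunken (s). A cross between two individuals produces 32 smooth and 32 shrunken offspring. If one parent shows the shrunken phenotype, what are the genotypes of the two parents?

Observed offspring: 32 smooth, 32 shrunken
The observed ratio simplifies to 1:1. One parent shows shrunken, so its genotype must be ss. A 1:1 offspring split requires the other parent to be heterozygous (Ss).
Parent genotypes: ss × Ss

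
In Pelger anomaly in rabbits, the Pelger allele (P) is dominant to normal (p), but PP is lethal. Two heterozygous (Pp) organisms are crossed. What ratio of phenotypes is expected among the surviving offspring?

Cross: Pp × Pp
Punnett square offspring (before lethality): 1 PP, 2 Pp, 1 pp
The PP genotype is lethal (embryos die); surviving offspring: 2 Pp, 1 pp
Ratio: 2 Pelger : 1 normal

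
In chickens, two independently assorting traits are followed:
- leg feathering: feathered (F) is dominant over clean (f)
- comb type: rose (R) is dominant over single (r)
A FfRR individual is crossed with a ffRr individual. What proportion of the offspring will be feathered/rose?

Dihybrid cross FfRR × ffRr — consider each gene separately:
leg feathering: Ff × ff → 2 Ff, 2 ff → 2 F_ : 2 ff (out of 4)
comb type: RR × Rr → 2 RR, 2 Rr → 4 R_ (out of 4)
Combine (counts out of 4 × 4 = 16): feathered/rose (F_R_) = 2×4 = 8; clean/rose (ffR_) = 2×4 = 8
Phenotype counts (out of 16): 8 feathered/rose, 8 clean/rose
feathered/rose: 8 out of 16
Probability: 8/16 = 1/2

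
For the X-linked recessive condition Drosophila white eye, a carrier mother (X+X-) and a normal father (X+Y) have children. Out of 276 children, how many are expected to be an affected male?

Cross: X+X- × X+Y
Offspring: 1 X+X+, 1 X+Y, 1 X+X-, 1 X-Y
Probability of an affected male: 1/4
Expected count = 1/4 × 276 = 69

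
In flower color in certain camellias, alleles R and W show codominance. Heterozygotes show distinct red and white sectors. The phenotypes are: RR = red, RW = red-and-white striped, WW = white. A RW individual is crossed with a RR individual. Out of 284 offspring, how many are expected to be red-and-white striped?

Punnett square for RW × RR:
Offspring genotypes: 2 RR, 2 RW
Phenotype counts: 2 red, 2 red-and-white striped
red-and-white striped: 2 out of 4 → fraction 1/2
Expected count = 1/2 × 284 = 142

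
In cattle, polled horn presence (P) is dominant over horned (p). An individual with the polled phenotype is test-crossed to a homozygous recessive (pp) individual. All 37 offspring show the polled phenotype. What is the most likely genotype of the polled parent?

Test cross: ? × pp
All offspring are polled.
If the unknown parent were heterozygous (Pp), about half of 37 offspring would be horned; none are. The unknown parent is most likely homozygous dominant (PP).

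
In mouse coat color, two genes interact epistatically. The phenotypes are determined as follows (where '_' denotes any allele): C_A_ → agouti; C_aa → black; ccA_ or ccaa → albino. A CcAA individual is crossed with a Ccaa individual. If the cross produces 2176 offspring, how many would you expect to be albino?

Cross: CcAA × Ccaa — consider each gene separately:
C gene: Cc × Cc → 1 CC, 2 Cc, 1 cc → 3 C_ : 1 cc (out of 4)
A gene: AA × aa → 4 Aa → 4 A_ (out of 4)
Genotype classes (out of 4 × 4 = 16): C_A_ = 3×4 = 12; ccA_ = 1×4 = 4
Apply the phenotype rules: C_A_ (12) → agouti; ccA_ (4) → albino
Phenotype counts (out of 16): 12 agouti, 4 albino
albino: 4 out of 16 → fraction 1/4
Expected count = 1/4 × 2176 = 544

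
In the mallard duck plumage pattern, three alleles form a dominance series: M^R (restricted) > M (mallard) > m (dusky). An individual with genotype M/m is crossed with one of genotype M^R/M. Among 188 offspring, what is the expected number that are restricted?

Cross: M/m × M^R/M
Allele dominance: M^R > M > m
Offspring genotypes: 1 M^R/M, 1 M/M, 1 M^R/m, 1 M/m
Phenotype counts: 2 restricted, 2 mallard
restricted: 2 out of 4 → fraction 1/2
Expected count = 1/2 × 188 = 94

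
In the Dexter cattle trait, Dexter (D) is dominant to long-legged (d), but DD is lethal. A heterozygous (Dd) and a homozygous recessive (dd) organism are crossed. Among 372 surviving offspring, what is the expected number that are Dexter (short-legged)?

Cross: Dd × dd
Punnett square offspring (before lethality): 2 Dd, 2 dd
No DD offspring are produced in this cross.
Dexter (short-legged): 2 out of 4 → fraction 1/2
Expected count = 1/2 × 372 = 186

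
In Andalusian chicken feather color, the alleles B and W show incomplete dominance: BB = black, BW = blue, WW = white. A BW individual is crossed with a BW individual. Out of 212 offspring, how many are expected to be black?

Punnett square for BW × BW:
Offspring genotypes: 1 BB, 2 BW, 1 WW
Phenotype counts: 1 black, 2 blue, 1 white
black: 1 out of 4 → fraction 1/4
Expected count = 1/4 × 212 = 53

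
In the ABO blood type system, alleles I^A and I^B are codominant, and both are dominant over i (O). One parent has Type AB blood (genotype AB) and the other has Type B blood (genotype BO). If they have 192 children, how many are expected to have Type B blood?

Cross: AB × BO
Possible offspring genotypes: 1 AB, 1 AO, 1 BB, 1 BO
Blood type counts: 1 Type AB, 1 Type A, 2 Type B
Probability of Type B: 2/4 = 1/2
Expected count = 1/2 × 192 = 96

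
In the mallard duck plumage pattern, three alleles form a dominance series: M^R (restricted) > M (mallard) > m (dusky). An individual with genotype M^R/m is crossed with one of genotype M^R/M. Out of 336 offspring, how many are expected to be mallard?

Cross: M^R/m × M^R/M
Allele dominance: M^R > M > m
Offspring genotypes: 1 M^R/M^R, 1 M^R/M, 1 M^R/m, 1 M/m
Phenotype counts: 3 restricted, 1 mallard
mallard: 1 out of 4 → fraction 1/4
Expected count = 1/4 × 336 = 84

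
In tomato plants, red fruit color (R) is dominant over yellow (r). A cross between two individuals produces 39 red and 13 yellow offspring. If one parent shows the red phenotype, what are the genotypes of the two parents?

Observed offspring: 39 red, 13 yellow
The observed ratio simplifies to 3:1. Yellow (rr) offspring appear, so each parent must contribute one r allele. The parent stated to show red carries R, so it is Rr. The other parent is then either Rr or rr: Rr × rr would give a 1:1 split, whereas Rr × Rr gives 3:1 — matching the data. So both parents are heterozygous (Rr × Rr).
Parent genotypes: Rr × Rr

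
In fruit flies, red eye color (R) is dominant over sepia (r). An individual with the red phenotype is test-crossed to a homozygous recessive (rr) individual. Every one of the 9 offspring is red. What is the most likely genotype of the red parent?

Test cross: ? × rr
All offspring are red.
If the unknown parent were heterozygous (Rr), about half of 9 offspring would be sepia; none are. The unknown parent is most likely homozygous dominant (RR).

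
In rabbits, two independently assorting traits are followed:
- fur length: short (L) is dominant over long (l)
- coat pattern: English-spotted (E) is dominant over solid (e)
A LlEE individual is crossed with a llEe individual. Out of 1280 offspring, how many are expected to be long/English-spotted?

Dihybrid cross LlEE × llEe — consider each gene separately:
fur length: Ll × ll → 2 Ll, 2 ll → 2 L_ : 2 ll (out of 4)
coat pattern: EE × Ee → 2 EE, 2 Ee → 4 E_ (out of 4)
Combine (counts out of 4 × 4 = 16): short/English-spotted (L_E_) = 2×4 = 8; long/English-spotted (llE_) = 2×4 = 8
Phenotype counts (out of 16): 8 short/English-spotted, 8 long/English-spotted
long/English-spotted: 8 out of 16 → fraction 1/2
Expected count = 1/2 × 1280 = 640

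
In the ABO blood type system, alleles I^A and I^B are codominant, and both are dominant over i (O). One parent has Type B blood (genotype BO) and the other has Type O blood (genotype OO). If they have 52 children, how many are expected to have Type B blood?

Cross: BO × OO
Possible offspring genotypes: 2 BO, 2 OO
Blood type counts: 2 Type B, 2 Type O
Probability of Type B: 2/4 = 1/2
Expected count = 1/2 × 52 = 26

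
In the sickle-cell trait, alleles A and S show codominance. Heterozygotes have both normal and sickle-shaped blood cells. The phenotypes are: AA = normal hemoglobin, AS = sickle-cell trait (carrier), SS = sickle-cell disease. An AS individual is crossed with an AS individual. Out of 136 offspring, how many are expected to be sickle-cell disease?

Punnett square for AS × AS:
Offspring genotypes: 1 AA, 2 AS, 1 SS
Phenotype counts: 1 normal hemoglobin, 2 sickle-cell trait (carrier), 1 sickle-cell disease
sickle-cell disease: 1 out of 4 → fraction 1/4
Expected count = 1/4 × 136 = 34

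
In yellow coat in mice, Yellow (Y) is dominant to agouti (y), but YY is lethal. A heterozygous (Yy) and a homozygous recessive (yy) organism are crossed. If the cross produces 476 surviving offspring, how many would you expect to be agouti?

Cross: Yy × yy
Punnett square offspring (before lethality): 2 Yy, 2 yy
No YY offspring are produced in this cross.
agouti: 2 out of 4 → fraction 1/2
Expected count = 1/2 × 476 = 238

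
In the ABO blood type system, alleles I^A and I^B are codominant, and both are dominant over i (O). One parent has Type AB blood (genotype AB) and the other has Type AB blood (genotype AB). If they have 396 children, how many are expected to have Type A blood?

Cross: AB × AB
Possible offspring genotypes: 1 AA, 2 AB, 1 BB
Blood type counts: 1 Type A, 2 Type AB, 1 Type B
Probability of Type A: 1/4
Expected count = 1/4 × 396 = 99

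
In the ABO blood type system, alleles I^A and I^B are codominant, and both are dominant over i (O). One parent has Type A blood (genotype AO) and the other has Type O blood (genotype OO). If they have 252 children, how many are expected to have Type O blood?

Cross: AO × OO
Possible offspring genotypes: 2 AO, 2 OO
Blood type counts: 2 Type A, 2 Type O
Probability of Type O: 2/4 = 1/2
Expected count = 1/2 × 252 = 126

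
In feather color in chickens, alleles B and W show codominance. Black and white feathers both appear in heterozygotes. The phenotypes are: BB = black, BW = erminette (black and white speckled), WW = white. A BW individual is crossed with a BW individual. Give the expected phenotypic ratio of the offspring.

Punnett square for BW × BW:
Offspring genotypes: 1 BB, 2 BW, 1 WW
Phenotype counts: 1 black, 2 erminette (black and white speckled), 1 white
Ratio: 1 black : 2 erminette (black and white speckled) : 1 white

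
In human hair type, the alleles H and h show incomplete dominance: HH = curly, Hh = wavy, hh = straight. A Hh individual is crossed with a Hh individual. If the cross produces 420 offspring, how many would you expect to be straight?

Punnett square for Hh × Hh:
Offspring genotypes: 1 HH, 2 Hh, 1 hh
Phenotype counts: 1 curly, 2 wavy, 1 straight
straight: 1 out of 4 → fraction 1/4
Expected count = 1/4 × 420 = 105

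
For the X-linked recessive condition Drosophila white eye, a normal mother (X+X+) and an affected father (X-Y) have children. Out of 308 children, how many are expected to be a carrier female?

Cross: X+X+ × X-Y
Offspring: 2 X+X-, 2 X+Y
Probability of a carrier female: 2/4 = 1/2
Expected count = 1/2 × 308 = 154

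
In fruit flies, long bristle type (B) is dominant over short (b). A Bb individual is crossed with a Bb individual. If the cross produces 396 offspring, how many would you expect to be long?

Punnett square for Bb × Bb:
Offspring genotypes: 1 BB, 2 Bb, 1 bb
long: 3, short: 1
long: 3 out of 4 → fraction 3/4
Expected count = 3/4 × 396 = 297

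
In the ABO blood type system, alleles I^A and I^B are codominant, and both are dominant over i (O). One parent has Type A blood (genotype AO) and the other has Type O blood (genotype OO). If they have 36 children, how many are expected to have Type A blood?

Cross: AO × OO
Possible offspring genotypes: 2 AO, 2 OO
Blood type counts: 2 Type A, 2 Type O
Probability of Type A: 2/4 = 1/2
Expected count = 1/2 × 36 = 18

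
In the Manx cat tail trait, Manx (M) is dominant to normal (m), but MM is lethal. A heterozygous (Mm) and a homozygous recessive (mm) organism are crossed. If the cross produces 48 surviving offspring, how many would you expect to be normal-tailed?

Cross: Mm × mm
Punnett square offspring (before lethality): 2 Mm, 2 mm
No MM offspring are produced in this cross.
normal-tailed: 2 out of 4 → fraction 1/2
Expected count = 1/2 × 48 = 24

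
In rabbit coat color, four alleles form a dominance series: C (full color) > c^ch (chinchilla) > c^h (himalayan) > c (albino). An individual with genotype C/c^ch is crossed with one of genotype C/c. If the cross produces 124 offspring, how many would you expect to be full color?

Cross: C/c^ch × C/c
Allele dominance: C > c^ch > c^h > c
Offspring genotypes: 1 C/C, 1 C/c, 1 C/c^ch, 1 c^ch/c
Phenotype counts: 3 full color, 1 chinchilla
full color: 3 out of 4 → fraction 3/4
Expected count = 3/4 × 124 = 93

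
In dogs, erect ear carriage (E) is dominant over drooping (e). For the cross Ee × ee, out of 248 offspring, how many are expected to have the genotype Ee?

Punnett square for Ee × ee:
Offspring genotypes: 2 Ee, 2 ee
Total offspring: 4
Count with target: 2
Probability: 2/4 = 1/2
Expected count = 1/2 × 248 = 124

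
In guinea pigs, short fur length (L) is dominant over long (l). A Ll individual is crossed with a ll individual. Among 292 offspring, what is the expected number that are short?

Punnett square for Ll × ll:
Offspring genotypes: 2 Ll, 2 ll
short: 2, long: 2
short: 2 out of 4 → fraction 1/2
Expected count = 1/2 × 292 = 146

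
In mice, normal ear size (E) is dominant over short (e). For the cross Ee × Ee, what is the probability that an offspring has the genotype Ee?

Punnett square for Ee × Ee:
Offspring genotypes: 1 EE, 2 Ee, 1 ee
Total offspring: 4
Count with target: 2
Probability: 2/4 = 1/2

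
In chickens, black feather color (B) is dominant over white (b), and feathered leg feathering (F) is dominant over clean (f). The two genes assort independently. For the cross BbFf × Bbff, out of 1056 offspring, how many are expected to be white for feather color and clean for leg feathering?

Dihybrid cross BbFf × Bbff — consider each gene separately:
feather color: Bb × Bb → 1 BB, 2 Bb, 1 bb → 3 B_ : 1 bb (out of 4)
leg feathering: Ff × ff → 2 Ff, 2 ff → 2 F_ : 2 ff (out of 4)
Looking for: white (bb) and clean (ff)
P(white) = 1/4, P(clean) = 2/4
P(both) = 1/4 × 2/4 = 2/16 = 1/8
Expected count = 1/8 × 1056 = 132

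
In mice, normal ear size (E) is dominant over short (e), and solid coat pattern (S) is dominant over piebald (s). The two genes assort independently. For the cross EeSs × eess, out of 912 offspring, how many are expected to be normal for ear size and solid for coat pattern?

Dihybrid cross EeSs × eess — consider each gene separately:
ear size: Ee × ee → 2 Ee, 2 ee → 2 E_ : 2 ee (out of 4)
coat pattern: Ss × ss → 2 Ss, 2 ss → 2 S_ : 2 ss (out of 4)
Looking for: normal (E_) and solid (S_)
P(normal) = 2/4, P(solid) = 2/4
P(both) = 2/4 × 2/4 = 4/16 = 1/4
Expected count = 1/4 × 912 = 228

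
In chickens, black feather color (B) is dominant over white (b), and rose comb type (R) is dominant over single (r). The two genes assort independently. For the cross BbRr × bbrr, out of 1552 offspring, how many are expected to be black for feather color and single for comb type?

Dihybrid cross BbRr × bbrr — consider each gene separately:
feather color: Bb × bb → 2 Bb, 2 bb → 2 B_ : 2 bb (out of 4)
comb type: Rr × rr → 2 Rr, 2 rr → 2 R_ : 2 rr (out of 4)
Looking for: black (B_) and single (rr)
P(black) = 2/4, P(single) = 2/4
P(both) = 2/4 × 2/4 = 4/16 = 1/4
Expected count = 1/4 × 1552 = 388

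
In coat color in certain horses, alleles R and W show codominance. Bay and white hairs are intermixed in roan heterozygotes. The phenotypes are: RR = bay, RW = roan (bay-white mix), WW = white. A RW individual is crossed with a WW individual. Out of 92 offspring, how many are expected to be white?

Punnett square for RW × WW:
Offspring genotypes: 2 RW, 2 WW
Phenotype counts: 2 roan (bay-white mix), 2 white
white: 2 out of 4 → fraction 1/2
Expected count = 1/2 × 92 = 46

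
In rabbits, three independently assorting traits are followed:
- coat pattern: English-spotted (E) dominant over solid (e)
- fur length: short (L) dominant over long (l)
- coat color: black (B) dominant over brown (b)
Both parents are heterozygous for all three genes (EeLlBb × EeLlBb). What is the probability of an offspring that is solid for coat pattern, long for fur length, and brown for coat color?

Trihybrid cross: EeLlBb × EeLlBb
Each trait segregates independently with a 3:1 phenotypic ratio, so each gene contributes 3/4 (dominant) or 1/4 (recessive).
Target: solid (coat pattern), long (fur length), brown (coat color)
Probability = product of independent per-trait probabilities
= 1/4 × 1/4 × 1/4 = 1/64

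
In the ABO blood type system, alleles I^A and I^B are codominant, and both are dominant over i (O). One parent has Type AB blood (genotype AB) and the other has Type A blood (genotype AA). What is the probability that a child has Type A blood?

Cross: AB × AA
Possible offspring genotypes: 2 AA, 2 AB
Blood type counts: 2 Type A, 2 Type AB
Probability of Type A: 2/4 = 1/2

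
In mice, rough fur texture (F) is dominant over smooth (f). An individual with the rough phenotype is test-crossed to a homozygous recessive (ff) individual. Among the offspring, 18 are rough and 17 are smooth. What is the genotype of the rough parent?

Test cross: ? × ff
Offspring: 18 rough, 17 smooth — approximately 1:1.
A 1:1 ratio in a test cross indicates the unknown parent is heterozygous (Ff).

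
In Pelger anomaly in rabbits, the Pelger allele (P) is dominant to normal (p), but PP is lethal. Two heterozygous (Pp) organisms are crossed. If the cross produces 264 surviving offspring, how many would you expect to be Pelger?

Cross: Pp × Pp
Punnett square offspring (before lethality): 1 PP, 2 Pp, 1 pp
The PP genotype is lethal (embryos die); surviving offspring: 2 Pp, 1 pp
Pelger: 2 out of 3 → fraction 2/3
Expected count = 2/3 × 264 = 176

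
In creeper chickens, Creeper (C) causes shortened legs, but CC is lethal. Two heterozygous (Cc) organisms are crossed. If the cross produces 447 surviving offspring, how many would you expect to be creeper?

Cross: Cc × Cc
Punnett square offspring (before lethality): 1 CC, 2 Cc, 1 cc
The CC genotype is lethal (embryos die); surviving offspring: 2 Cc, 1 cc
creeper: 2 out of 3 → fraction 2/3
Expected count = 2/3 × 447 = 298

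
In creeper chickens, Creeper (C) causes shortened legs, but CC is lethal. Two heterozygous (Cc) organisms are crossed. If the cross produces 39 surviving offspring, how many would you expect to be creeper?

Cross: Cc × Cc
Punnett square offspring (before lethality): 1 CC, 2 Cc, 1 cc
The CC genotype is lethal (embryos die); surviving offspring: 2 Cc, 1 cc
creeper: 2 out of 3 → fraction 2/3
Expected count = 2/3 × 39 = 26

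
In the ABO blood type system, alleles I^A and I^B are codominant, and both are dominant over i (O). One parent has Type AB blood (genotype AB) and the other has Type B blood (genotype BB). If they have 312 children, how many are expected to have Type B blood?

Cross: AB × BB
Possible offspring genotypes: 2 AB, 2 BB
Blood type counts: 2 Type AB, 2 Type B
Probability of Type B: 2/4 = 1/2
Expected count = 1/2 × 312 = 156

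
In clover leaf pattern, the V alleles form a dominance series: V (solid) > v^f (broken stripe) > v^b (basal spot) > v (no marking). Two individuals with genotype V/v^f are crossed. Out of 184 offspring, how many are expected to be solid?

Cross: V/v^f × V/v^f
Allele dominance: V > v^f > v^b > v
Offspring genotypes: 1 V/V, 2 V/v^f, 1 v^f/v^f
Phenotype counts: 3 solid, 1 broken stripe
solid: 3 out of 4 → fraction 3/4
Expected count = 3/4 × 184 = 138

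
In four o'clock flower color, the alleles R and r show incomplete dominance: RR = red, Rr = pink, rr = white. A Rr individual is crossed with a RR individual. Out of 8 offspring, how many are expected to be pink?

Punnett square for Rr × RR:
Offspring genotypes: 2 RR, 2 Rr
Phenotype counts: 2 red, 2 pink
pink: 2 out of 4 → fraction 1/2
Expected count = 1/2 × 8 = 4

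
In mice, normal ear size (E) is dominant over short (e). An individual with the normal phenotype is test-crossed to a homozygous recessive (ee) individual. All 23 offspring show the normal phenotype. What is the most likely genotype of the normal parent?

Test cross: ? × ee
All offspring are normal.
If the unknown parent were heterozygous (Ee), about half of 23 offspring would be short; none are. The unknown parent is most likely homozygous dominant (EE).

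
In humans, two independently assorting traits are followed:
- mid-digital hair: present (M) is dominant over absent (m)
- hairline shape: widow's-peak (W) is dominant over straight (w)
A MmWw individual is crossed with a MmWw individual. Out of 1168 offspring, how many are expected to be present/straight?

Dihybrid cross MmWw × MmWw — consider each gene separately:
mid-digital hair: Mm × Mm → 1 MM, 2 Mm, 1 mm → 3 M_ : 1 mm (out of 4)
hairline shape: Ww × Ww → 1 WW, 2 Ww, 1 ww → 3 W_ : 1 ww (out of 4)
Combine (counts out of 4 × 4 = 16): present/widow's-peak (M_W_) = 3×3 = 9; present/straight (M_ww) = 3×1 = 3; absent/widow's-peak (mmW_) = 1×3 = 3; absent/straight (mmww) = 1×1 = 1
Phenotype counts (out of 16): 9 present/widow's-peak, 3 present/straight, 3 absent/widow's-peak, 1 absent/straight
present/straight: 3 out of 16 → fraction 3/16
Expected count = 3/16 × 1168 = 219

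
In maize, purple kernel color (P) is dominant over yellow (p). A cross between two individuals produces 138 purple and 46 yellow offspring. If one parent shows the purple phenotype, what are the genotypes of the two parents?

Observed offspring: 138 purple, 46 yellow
The observed ratio simplifies to 3:1. Yellow (pp) offspring appear, so each parent must contribute one p allele. The parent stated to show purple carries P, so it is Pp. The other parent is then either Pp or pp: Pp × pp would give a 1:1 split, whereas Pp × Pp gives 3:1 — matching the data. So both parents are heterozygous (Pp × Pp).
Parent genotypes: Pp × Pp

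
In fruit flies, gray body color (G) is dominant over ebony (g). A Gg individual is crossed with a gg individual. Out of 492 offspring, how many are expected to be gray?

Punnett square for Gg × gg:
Offspring genotypes: 2 Gg, 2 gg
gray: 2, ebony: 2
gray: 2 out of 4 → fraction 1/2
Expected count = 1/2 × 492 = 246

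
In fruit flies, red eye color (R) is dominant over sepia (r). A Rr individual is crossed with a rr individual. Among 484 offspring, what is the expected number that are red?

Punnett square for Rr × rr:
Offspring genotypes: 2 Rr, 2 rr
red: 2, sepia: 2
red: 2 out of 4 → fraction 1/2
Expected count = 1/2 × 484 = 242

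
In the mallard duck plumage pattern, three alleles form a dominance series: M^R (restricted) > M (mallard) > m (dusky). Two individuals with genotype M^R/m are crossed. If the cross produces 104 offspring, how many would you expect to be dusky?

Cross: M^R/m × M^R/m
Allele dominance: M^R > M > m
Offspring genotypes: 1 M^R/M^R, 2 M^R/m, 1 m/m
Phenotype counts: 3 restricted, 1 dusky
dusky: 1 out of 4 → fraction 1/4
Expected count = 1/4 × 104 = 26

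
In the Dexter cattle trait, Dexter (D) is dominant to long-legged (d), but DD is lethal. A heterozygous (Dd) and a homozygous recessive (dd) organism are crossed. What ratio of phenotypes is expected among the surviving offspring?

Cross: Dd × dd
Punnett square offspring (before lethality): 2 Dd, 2 dd
No DD offspring are produced in this cross.
Ratio: 1 Dexter (short-legged) : 1 long-legged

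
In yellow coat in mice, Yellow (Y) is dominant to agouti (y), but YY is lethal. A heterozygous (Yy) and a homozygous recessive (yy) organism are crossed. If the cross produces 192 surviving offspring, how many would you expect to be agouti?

Cross: Yy × yy
Punnett square offspring (before lethality): 2 Yy, 2 yy
No YY offspring are produced in this cross.
agouti: 2 out of 4 → fraction 1/2
Expected count = 1/2 × 192 = 96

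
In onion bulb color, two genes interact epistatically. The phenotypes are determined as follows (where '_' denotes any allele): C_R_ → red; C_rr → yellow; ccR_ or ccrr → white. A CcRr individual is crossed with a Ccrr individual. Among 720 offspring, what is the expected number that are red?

Cross: CcRr × Ccrr — consider each gene separately:
C gene: Cc × Cc → 1 CC, 2 Cc, 1 cc → 3 C_ : 1 cc (out of 4)
R gene: Rr × rr → 2 Rr, 2 rr → 2 R_ : 2 rr (out of 4)
Genotype classes (out of 4 × 4 = 16): C_R_ = 3×2 = 6; C_rr = 3×2 = 6; ccR_ = 1×2 = 2; ccrr = 1×2 = 2
Apply the phenotype rules: C_R_ (6) → red; C_rr (6) → yellow; ccR_ (2) + ccrr (2) → white
Phenotype counts (out of 16): 6 red, 6 yellow, 4 white
red: 6 out of 16 → fraction 3/8
Expected count = 3/8 × 720 = 270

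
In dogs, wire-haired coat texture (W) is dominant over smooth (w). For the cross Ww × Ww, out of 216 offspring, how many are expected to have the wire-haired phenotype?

Punnett square for Ww × Ww:
Offspring genotypes: 1 WW, 2 Ww, 1 ww
Total offspring: 4
Count with target: 3
Probability: 3/4
Expected count = 3/4 × 216 = 162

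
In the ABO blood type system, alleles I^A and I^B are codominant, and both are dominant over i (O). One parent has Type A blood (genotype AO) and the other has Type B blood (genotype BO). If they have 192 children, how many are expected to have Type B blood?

Cross: AO × BO
Possible offspring genotypes: 1 AB, 1 AO, 1 BO, 1 OO
Blood type counts: 1 Type AB, 1 Type A, 1 Type B, 1 Type O
Probability of Type B: 1/4
Expected count = 1/4 × 192 = 48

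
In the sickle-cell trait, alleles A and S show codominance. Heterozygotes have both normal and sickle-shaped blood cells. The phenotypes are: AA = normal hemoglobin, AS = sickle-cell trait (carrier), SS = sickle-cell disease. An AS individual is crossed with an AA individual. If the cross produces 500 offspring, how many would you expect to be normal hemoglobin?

Punnett square for AS × AA:
Offspring genotypes: 2 AA, 2 AS
Phenotype counts: 2 normal hemoglobin, 2 sickle-cell trait (carrier)
normal hemoglobin: 2 out of 4 → fraction 1/2
Expected count = 1/2 × 500 = 250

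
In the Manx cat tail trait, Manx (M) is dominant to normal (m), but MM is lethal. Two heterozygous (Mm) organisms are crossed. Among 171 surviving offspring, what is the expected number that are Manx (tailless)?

Cross: Mm × Mm
Punnett square offspring (before lethality): 1 MM, 2 Mm, 1 mm
The MM genotype is lethal (embryos die); surviving offspring: 2 Mm, 1 mm
Manx (tailless): 2 out of 3 → fraction 2/3
Expected count = 2/3 × 171 = 114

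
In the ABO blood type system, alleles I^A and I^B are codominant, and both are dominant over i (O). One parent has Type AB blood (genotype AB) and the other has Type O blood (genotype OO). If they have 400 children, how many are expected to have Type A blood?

Cross: AB × OO
Possible offspring genotypes: 2 AO, 2 BO
Blood type counts: 2 Type A, 2 Type B
Probability of Type A: 2/4 = 1/2
Expected count = 1/2 × 400 = 200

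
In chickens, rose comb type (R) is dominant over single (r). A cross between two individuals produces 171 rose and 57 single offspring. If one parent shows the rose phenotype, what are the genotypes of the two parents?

Observed offspring: 171 rose, 57 single
The observed ratio simplifies to 3:1. Single (rr) offspring appear, so each parent must contribute one r allele. The parent stated to show rose carries R, so it is Rr. The other parent is then either Rr or rr: Rr × rr would give a 1:1 split, whereas Rr × Rr gives 3:1 — matching the data. So both parents are heterozygous (Rr × Rr).
Parent genotypes: Rr × Rr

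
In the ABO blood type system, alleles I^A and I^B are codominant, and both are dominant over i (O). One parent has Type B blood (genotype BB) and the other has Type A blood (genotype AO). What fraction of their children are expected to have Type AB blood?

Cross: BB × AO
Possible offspring genotypes: 2 AB, 2 BO
Blood type counts: 2 Type AB, 2 Type B
Probability of Type AB: 2/4 = 1/2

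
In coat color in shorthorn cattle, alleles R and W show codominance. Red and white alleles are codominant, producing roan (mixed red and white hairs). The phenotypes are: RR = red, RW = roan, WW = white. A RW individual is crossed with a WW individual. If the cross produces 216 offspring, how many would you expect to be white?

Punnett square for RW × WW:
Offspring genotypes: 2 RW, 2 WW
Phenotype counts: 2 roan, 2 white
white: 2 out of 4 → fraction 1/2
Expected count = 1/2 × 216 = 108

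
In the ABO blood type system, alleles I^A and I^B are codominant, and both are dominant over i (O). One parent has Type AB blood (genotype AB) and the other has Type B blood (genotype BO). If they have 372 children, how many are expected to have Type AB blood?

Cross: AB × BO
Possible offspring genotypes: 1 AB, 1 AO, 1 BB, 1 BO
Blood type counts: 1 Type AB, 1 Type A, 2 Type B
Probability of Type AB: 1/4
Expected count = 1/4 × 372 = 93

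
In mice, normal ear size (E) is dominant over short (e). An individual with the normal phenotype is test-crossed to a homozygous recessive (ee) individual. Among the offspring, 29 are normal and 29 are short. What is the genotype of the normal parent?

Test cross: ? × ee
Offspring: 29 normal, 29 short — approximately 1:1.
A 1:1 ratio in a test cross indicates the unknown parent is heterozygous (Ee).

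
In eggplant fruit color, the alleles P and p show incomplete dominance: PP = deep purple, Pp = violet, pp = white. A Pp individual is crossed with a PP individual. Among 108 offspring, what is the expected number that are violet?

Punnett square for Pp × PP:
Offspring genotypes: 2 PP, 2 Pp
Phenotype counts: 2 deep purple, 2 violet
violet: 2 out of 4 → fraction 1/2
Expected count = 1/2 × 108 = 54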